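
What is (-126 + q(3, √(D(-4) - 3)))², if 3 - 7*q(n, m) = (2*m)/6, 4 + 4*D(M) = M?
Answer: (2637 + I*√5)²/441 ≈ 15768.0 + 26.742*I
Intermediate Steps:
D(M) = -1 + M/4
q(n, m) = 3/7 - m/21 (q(n, m) = 3/7 - 2*m/(7*6) = 3/7 - m/21)
(-126 + q(3, √(D(-4) - 3)))² = (-126 + (3/7 - √((-1 + (¼)*(-4)) - 3)/21))² = (-126 + (3/7 - √((-1 - 1) - 3)/21))² = (-126 + (3/7 - √(-2 - 3)/21))² = (-126 + (3/7 - I*√5/21))² = (-879/7 - I*√5/21)²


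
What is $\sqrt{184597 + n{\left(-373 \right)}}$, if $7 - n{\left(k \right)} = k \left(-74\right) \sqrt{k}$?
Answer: $\sqrt{184604 - 27602 i \sqrt{373}} \approx 611.86 - 435.63 i$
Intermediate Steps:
$n{\left(k \right)} = 7 + 74 k^{\frac{3}{2}}$ ($n{\left(k \right)} = 7 - k \left(-74\right) \sqrt{k} = 7 - - 74 k \sqrt{k} = 7 - - 74 k^{\frac{3}{2}} = 7 + 74 k^{\frac{3}{2}}$)
$\sqrt{184597 + n{\left(-373 \right)}} = \sqrt{184597 + \left(7 + 74 \left(-373\right)^{\frac{3}{2}}\right)} = \sqrt{184597 + \left(7 + 74 \left(- 373 i \sqrt{373}\right)\right)} = \sqrt{184597 + \left(7 - 27602 i \sqrt{373}\right)} = \sqrt{184604 - 27602 i \sqrt{373}}$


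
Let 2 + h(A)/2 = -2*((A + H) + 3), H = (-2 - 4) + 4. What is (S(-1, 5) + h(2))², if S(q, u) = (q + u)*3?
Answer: 16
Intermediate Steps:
H = -2 (H = -6 + 4 = -2)
h(A) = -8 - 4*A (h(A) = -4 + 2*(-2*((A - 2) + 3)) = -4 + 2*(-2*((-2 + A) + 3)) = -4 + 2*(-2*(1 + A)) = -4 + 2*(-2 - 2*A) = -4 + (-4 - 4*A) = -8 - 4*A)
S(q, u) = 3*q + 3*u
(S(-1, 5) + h(2))² = ((3*(-1) + 3*5) + (-8 - 4*2))² = ((-3 + 15) + (-8 - 8))² = (12 - 16)² = (-4)² = 16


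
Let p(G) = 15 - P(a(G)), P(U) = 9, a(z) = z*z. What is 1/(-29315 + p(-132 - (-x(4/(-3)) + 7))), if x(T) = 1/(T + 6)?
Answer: -1/29309 ≈ -3.4119e-5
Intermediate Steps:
a(z) = z²
x(T) = 1/(6 + T)
p(G) = 6 (p(G) = 15 - 1*9 = 15 - 9 = 6)
1/(-29315 + p(-132 - (-x(4/(-3)) + 7))) = 1/(-29315 + 6) = 1/(-29309) = -1/29309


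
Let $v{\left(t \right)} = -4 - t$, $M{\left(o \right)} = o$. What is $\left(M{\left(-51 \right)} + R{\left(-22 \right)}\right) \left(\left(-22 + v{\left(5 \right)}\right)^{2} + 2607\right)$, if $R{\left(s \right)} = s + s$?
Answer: $-338960$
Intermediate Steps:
$R{\left(s \right)} = 2 s$
$\left(M{\left(-51 \right)} + R{\left(-22 \right)}\right) \left(\left(-22 + v{\left(5 \right)}\right)^{2} + 2607\right) = \left(-51 + 2 \left(-22\right)\right) \left(\left(-22 - 9\right)^{2} + 2607\right) = \left(-51 - 44\right) \left(\left(-22 - 9\right)^{2} + 2607\right) = - 95 \left(\left(-22 - 9\right)^{2} + 2607\right) = - 95 \left(\left(-31\right)^{2} + 2607\right) = - 95 \left(961 + 2607\right) = \left(-95\right) 3568 = -338960$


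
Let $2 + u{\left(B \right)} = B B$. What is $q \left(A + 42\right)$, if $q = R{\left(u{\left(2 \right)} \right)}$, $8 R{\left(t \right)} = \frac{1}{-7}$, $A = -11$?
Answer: $- \frac{31}{56} \approx -0.55357$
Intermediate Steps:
$u{\left(B \right)} = -2 + B^{2}$ ($u{\left(B \right)} = -2 + B B = -2 + B^{2}$)
$R{\left(t \right)} = - \frac{1}{56}$ ($R{\left(t \right)} = \frac{1}{8 \left(-7\right)} = \frac{1}{8} \left(- \frac{1}{7}\right) = - \frac{1}{56}$)
$q = - \frac{1}{56} \approx -0.017857$
$q \left(A + 42\right) = - \frac{-11 + 42}{56} = \left(- \frac{1}{56}\right) 31 = - \frac{31}{56}$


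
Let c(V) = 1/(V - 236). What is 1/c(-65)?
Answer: -301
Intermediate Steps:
c(V) = 1/(-236 + V)
1/c(-65) = 1/(1/(-236 - 65)) = 1/(1/(-301)) = 1/(-1/301) = -301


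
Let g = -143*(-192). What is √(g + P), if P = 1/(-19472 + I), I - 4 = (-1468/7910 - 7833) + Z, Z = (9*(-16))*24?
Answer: √406278113940354000921/121644669 ≈ 165.70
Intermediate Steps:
Z = -3456 (Z = -144*24 = -3456)
I = -44632909/3955 (I = 4 + ((-1468/7910 - 7833) - 3456) = 4 + ((-1468*1/7910 - 7833) - 3456) = 4 + ((-734/3955 - 7833) - 3456) = 4 + (-30980249/3955 - 3456) = 4 - 44648729/3955 = -44632909/3955 ≈ -11285.)
P = -3955/121644669 (P = 1/(-19472 - 44632909/3955) = 1/(-121644669/3955) = -3955/121644669 ≈ -3.2513e-5)
g = 27456
√(g + P) = √(27456 - 3955/121644669) = √(3339876028109/121644669) = √406278113940354000921/121644669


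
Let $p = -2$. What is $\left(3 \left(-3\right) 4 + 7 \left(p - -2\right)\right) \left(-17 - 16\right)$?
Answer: $1188$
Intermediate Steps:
$\left(3 \left(-3\right) 4 + 7 \left(p - -2\right)\right) \left(-17 - 16\right) = \left(3 \left(-3\right) 4 + 7 \left(-2 - -2\right)\right) \left(-17 - 16\right) = \left(\left(-9\right) 4 + 7 \left(-2 + 2\right)\right) \left(-33\right) = \left(-36 + 7 \cdot 0\right) \left(-33\right) = \left(-36 + 0\right) \left(-33\right) = \left(-36\right) \left(-33\right) = 1188$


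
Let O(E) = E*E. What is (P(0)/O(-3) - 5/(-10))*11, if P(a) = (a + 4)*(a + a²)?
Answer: 11/2 ≈ 5.5000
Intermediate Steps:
O(E) = E²
P(a) = (4 + a)*(a + a²)
(P(0)/O(-3) - 5/(-10))*11 = ((0*(4 + 0² + 5*0))/((-3)²) - 5/(-10))*11 = ((0*(4 + 0 + 0))/9 - 5*(-⅒))*11 = ((0*4)*(⅑) + ½)*11 = (0*(⅑) + ½)*11 = (0 + ½)*11 = (½)*11 = 11/2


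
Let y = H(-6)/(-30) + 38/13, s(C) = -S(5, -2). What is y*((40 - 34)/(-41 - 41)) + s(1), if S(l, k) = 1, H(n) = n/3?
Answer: -3248/2665 ≈ -1.2188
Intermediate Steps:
H(n) = n/3 (H(n) = n*(⅓) = n/3)
s(C) = -1 (s(C) = -1*1 = -1)
y = 583/195 (y = ((⅓)*(-6))/(-30) + 38/13 = -2*(-1/30) + 38*(1/13) = 1/15 + 38/13 = 583/195 ≈ 2.9897)
y*((40 - 34)/(-41 - 41)) + s(1) = 583*((40 - 34)/(-41 - 41))/195 - 1 = 583*(6/(-82))/195 - 1 = 583*(6*(-1/82))/195 - 1 = (583/195)*(-3/41) - 1 = -583/2665 - 1 = -3248/2665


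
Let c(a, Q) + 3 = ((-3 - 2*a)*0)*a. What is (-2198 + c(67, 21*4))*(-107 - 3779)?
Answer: 8553086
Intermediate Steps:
c(a, Q) = -3 (c(a, Q) = -3 + ((-3 - 2*a)*0)*a = -3 + 0*a = -3 + 0 = -3)
(-2198 + c(67, 21*4))*(-107 - 3779) = (-2198 - 3)*(-107 - 3779) = -2201*(-3886) = 8553086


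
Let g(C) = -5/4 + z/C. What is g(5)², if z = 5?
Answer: 1/16 ≈ 0.062500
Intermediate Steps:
g(C) = -5/4 + 5/C
g(5)² = (-5/4 + 5/5)² = (-5/4 + 5*(⅕))² = (-5/4 + 1)² = (-¼)² = 1/16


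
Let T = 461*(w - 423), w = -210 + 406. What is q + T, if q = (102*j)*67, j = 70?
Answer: 373733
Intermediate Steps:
w = 196
T = -104647 (T = 461*(196 - 423) = 461*(-227) = -104647)
q = 478380 (q = (102*70)*67 = 7140*67 = 478380)
q + T = 478380 - 104647 = 373733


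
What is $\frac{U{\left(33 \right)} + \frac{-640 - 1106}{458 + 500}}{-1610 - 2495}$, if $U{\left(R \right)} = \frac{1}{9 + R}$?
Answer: $\frac{36187}{82584390} \approx 0.00043818$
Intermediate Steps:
$\frac{U{\left(33 \right)} + \frac{-640 - 1106}{458 + 500}}{-1610 - 2495} = \frac{\frac{1}{9 + 33} + \frac{-640 - 1106}{458 + 500}}{-1610 - 2495} = \frac{\frac{1}{42} - \frac{1746}{958}}{-4105} = \left(\frac{1}{42} - \frac{873}{479}\right) \left(- \frac{1}{4105}\right) = \left(- \frac{36187}{20118}\right) \left(- \frac{1}{4105}\right) = \frac{36187}{82584390}$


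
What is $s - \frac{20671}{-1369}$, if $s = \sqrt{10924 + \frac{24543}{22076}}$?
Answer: $\frac{20671}{1369} + \frac{\sqrt{1331087691073}}{11038} \approx 119.62$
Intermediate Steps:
$s = \frac{\sqrt{1331087691073}}{11038}$ ($s = \sqrt{10924 + 24543 \cdot \frac{1}{22076}} = \sqrt{10924 + \frac{24543}{22076}} = \sqrt{\frac{241182767}{22076}} = \frac{\sqrt{1331087691073}}{11038} \approx 104.52$)
$s - \frac{20671}{-1369} = \frac{\sqrt{1331087691073}}{11038} - \frac{20671}{-1369} = \frac{\sqrt{1331087691073}}{11038} - 20671 \left(- \frac{1}{1369}\right) = \frac{\sqrt{1331087691073}}{11038} - - \frac{20671}{1369} = \frac{\sqrt{1331087691073}}{11038} + \frac{20671}{1369} = \frac{20671}{1369} + \frac{\sqrt{1331087691073}}{11038}$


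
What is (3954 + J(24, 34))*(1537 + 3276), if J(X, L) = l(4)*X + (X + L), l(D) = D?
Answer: 19771804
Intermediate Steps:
J(X, L) = L + 5*X (J(X, L) = 4*X + (X + L) = 4*X + (L + X) = L + 5*X)
(3954 + J(24, 34))*(1537 + 3276) = (3954 + (34 + 5*24))*(1537 + 3276) = (3954 + (34 + 120))*4813 = (3954 + 154)*4813 = 4108*4813 = 19771804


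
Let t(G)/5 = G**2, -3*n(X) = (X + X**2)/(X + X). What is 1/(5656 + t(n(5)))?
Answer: 1/5661 ≈ 0.00017665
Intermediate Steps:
n(X) = -(X + X**2)/(6*X) (n(X) = -(X + X**2)/(3*(X + X)) = -(X + X**2)/(3*(2*X)) = -(X + X**2)*1/(2*X)/3 = -(X + X**2)/(6*X))
t(G) = 5*G**2
1/(5656 + t(n(5))) = 1/(5656 + 5*(-1/6 - 1/6*5)**2) = 1/(5656 + 5*(-1/6 - 5/6)**2) = 1/(5656 + 5*(-1)**2) = 1/(5656 + 5*1) = 1/(5656 + 5) = 1/5661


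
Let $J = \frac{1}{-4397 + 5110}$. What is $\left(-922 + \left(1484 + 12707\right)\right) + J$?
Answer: $\frac{9460798}{713} \approx 13269.0$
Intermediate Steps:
$J = \frac{1}{713} \approx 0.0014025$
$\left(-922 + \left(1484 + 12707\right)\right) + J = \left(-922 + \left(1484 + 12707\right)\right) + \frac{1}{713} = \left(-922 + 14191\right) + \frac{1}{713} = 13269 + \frac{1}{713} = \frac{9460798}{713}$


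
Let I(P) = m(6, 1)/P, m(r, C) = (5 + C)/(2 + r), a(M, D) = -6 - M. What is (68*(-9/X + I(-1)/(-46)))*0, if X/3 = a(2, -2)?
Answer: 0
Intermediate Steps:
m(r, C) = (5 + C)/(2 + r)
I(P) = 3/(4*P) (I(P) = ((5 + 1)/(2 + 6))/P = (6/8)/P = ((1/8)*6)/P = 3/(4*P))
X = -24 (X = 3*(-6 - 1*2) = 3*(-6 - 2) = 3*(-8) = -24)
(68*(-9/X + I(-1)/(-46)))*0 = (68*(-9/(-24) + ((3/4)/(-1))/(-46)))*0 = (68*(-9*(-1/24) + ((3/4)*(-1))*(-1/46)))*0 = (68*(3/8 - 3/4*(-1/46)))*0 = (68*(3/8 + 3/184))*0 = (68*(9/23))*0 = (612/23)*0 = 0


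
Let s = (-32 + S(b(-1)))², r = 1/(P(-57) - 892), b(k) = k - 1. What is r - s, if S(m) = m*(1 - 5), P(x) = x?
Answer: -546625/949 ≈ -576.00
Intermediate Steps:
b(k) = -1 + k
S(m) = -4*m (S(m) = m*(-4) = -4*m)
r = -1/949 (r = 1/(-57 - 892) = 1/(-949) = -1/949 ≈ -0.0010537)
s = 576 (s = (-32 - 4*(-1 - 1))² = (-32 - 4*(-2))² = (-32 + 8)² = (-24)² = 576)
r - s = -1/949 - 1*576 = -1/949 - 576 = -546625/949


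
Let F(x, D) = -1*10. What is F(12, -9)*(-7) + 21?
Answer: 91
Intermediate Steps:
F(x, D) = -10
F(12, -9)*(-7) + 21 = -10*(-7) + 21 = 70 + 21 = 91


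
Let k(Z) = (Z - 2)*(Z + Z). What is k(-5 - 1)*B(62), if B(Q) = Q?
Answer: 5952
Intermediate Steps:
k(Z) = 2*Z*(-2 + Z) (k(Z) = (-2 + Z)*(2*Z) = 2*Z*(-2 + Z))
k(-5 - 1)*B(62) = (2*(-5 - 1)*(-2 + (-5 - 1)))*62 = (2*(-6)*(-2 - 6))*62 = (2*(-6)*(-8))*62 = 96*62 = 5952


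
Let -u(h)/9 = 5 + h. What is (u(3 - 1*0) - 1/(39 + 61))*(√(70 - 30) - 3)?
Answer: 21603/100 - 7201*√10/50 ≈ -239.40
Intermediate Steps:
u(h) = -45 - 9*h (u(h) = -9*(5 + h) = -45 - 9*h)
(u(3 - 1*0) - 1/(39 + 61))*(√(70 - 30) - 3) = ((-45 - 9*(3 - 1*0)) - 1/(39 + 61))*(√(70 - 30) - 3) = ((-45 - 9*(3 + 0)) - 1/100)*(√40 - 3) = ((-45 - 9*3) - 1*1/100)*(2*√10 - 3) = ((-45 - 27) - 1/100)*(-3 + 2*√10) = (-72 - 1/100)*(-3 + 2*√10) = -7201*(-3 + 2*√10)/100 = 21603/100 - 7201*√10/50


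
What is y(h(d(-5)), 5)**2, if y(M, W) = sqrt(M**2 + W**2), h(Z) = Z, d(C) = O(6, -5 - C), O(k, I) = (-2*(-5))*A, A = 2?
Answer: 425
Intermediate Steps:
O(k, I) = 20 (O(k, I) = -2*(-5)*2 = 10*2 = 20)
d(C) = 20
y(h(d(-5)), 5)**2 = (sqrt(20**2 + 5**2))**2 = (sqrt(400 + 25))**2 = (sqrt(425))**2 = (5*sqrt(17))**2 = 425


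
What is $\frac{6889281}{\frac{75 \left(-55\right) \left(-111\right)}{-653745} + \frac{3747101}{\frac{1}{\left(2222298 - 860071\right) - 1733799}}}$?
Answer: $- \frac{300255533823}{60681387234072601} \approx -4.9481 \cdot 10^{-6}$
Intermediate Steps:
$\frac{6889281}{\frac{75 \left(-55\right) \left(-111\right)}{-653745} + \frac{3747101}{\frac{1}{\left(2222298 - 860071\right) - 1733799}}} = \frac{6889281}{\left(-4125\right) \left(-111\right) \left(- \frac{1}{653745}\right) + \frac{3747101}{\frac{1}{1362227 - 1733799}}} = \frac{6889281}{457875 \left(- \frac{1}{653745}\right) + \frac{3747101}{\frac{1}{-371572}}} = \frac{6889281}{- \frac{30525}{43583} + \frac{3747101}{- \frac{1}{371572}}} = \frac{6889281}{- \frac{30525}{43583} + 3747101 \left(-371572\right)} = \frac{6889281}{- \frac{30525}{43583} - 1392317812772} = \frac{6889281}{- \frac{60681387234072601}{43583}} = 6889281 \left(- \frac{43583}{60681387234072601}\right) = - \frac{300255533823}{60681387234072601}$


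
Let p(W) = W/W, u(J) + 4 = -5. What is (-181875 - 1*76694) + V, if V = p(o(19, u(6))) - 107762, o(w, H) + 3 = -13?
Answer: -366330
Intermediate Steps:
u(J) = -9 (u(J) = -4 - 5 = -9)
o(w, H) = -16 (o(w, H) = -3 - 13 = -16)
p(W) = 1
V = -107761 (V = 1 - 107762 = -107761)
(-181875 - 1*76694) + V = (-181875 - 1*76694) - 107761 = (-181875 - 76694) - 107761 = -258569 - 107761 = -366330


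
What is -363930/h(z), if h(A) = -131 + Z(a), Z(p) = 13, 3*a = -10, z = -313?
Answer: 181965/59 ≈ 3084.2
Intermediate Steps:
a = -10/3 (a = (1/3)*(-10) = -10/3 ≈ -3.3333)
h(A) = -118 (h(A) = -131 + 13 = -118)
-363930/h(z) = -363930/(-118) = -363930*(-1/118) = 181965/59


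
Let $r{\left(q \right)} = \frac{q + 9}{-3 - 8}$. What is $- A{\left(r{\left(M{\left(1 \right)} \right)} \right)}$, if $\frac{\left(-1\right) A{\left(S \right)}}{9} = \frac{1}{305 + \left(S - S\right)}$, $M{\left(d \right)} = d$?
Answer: $\frac{9}{305} \approx 0.029508$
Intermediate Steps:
$r{\left(q \right)} = - \frac{9}{11} - \frac{q}{11}$ ($r{\left(q \right)} = \frac{9 + q}{-11} = \left(9 + q\right) \left(- \frac{1}{11}\right) = - \frac{9}{11} - \frac{q}{11}$)
$A{\left(S \right)} = - \frac{9}{305}$ ($A{\left(S \right)} = - \frac{9}{305 + \left(S - S\right)} = - \frac{9}{305 + 0} = - \frac{9}{305}$)
$- A{\left(r{\left(M{\left(1 \right)} \right)} \right)} = \left(-1\right) \left(- \frac{9}{305}\right) = \frac{9}{305}$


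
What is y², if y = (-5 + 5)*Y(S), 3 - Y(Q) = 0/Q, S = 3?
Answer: 0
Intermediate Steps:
Y(Q) = 3 (Y(Q) = 3 - 0/Q = 3 - 1*0 = 3 + 0 = 3)
y = 0 (y = (-5 + 5)*3 = 0*3 = 0)
y² = 0² = 0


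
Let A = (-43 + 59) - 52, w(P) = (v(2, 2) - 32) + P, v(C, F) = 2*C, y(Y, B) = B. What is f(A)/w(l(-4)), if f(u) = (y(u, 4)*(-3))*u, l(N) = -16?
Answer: -108/11 ≈ -9.8182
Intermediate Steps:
w(P) = -28 + P (w(P) = (2*2 - 32) + P = (4 - 32) + P = -28 + P)
A = -36 (A = 16 - 52 = -36)
f(u) = -12*u (f(u) = (4*(-3))*u = -12*u)
f(A)/w(l(-4)) = (-12*(-36))/(-28 - 16) = 432/(-44) = 432*(-1/44) = -108/11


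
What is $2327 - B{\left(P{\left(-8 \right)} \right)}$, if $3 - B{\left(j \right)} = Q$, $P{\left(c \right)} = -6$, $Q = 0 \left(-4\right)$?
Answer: $2324$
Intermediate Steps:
$Q = 0$
$B{\left(j \right)} = 3$ ($B{\left(j \right)} = 3 - 0 = 3 + 0 = 3$)
$2327 - B{\left(P{\left(-8 \right)} \right)} = 2327 - 3 = 2324$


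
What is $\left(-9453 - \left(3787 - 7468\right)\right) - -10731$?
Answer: $4959$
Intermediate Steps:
$\left(-9453 - \left(3787 - 7468\right)\right) - -10731 = \left(-9453 - -3681\right) + 10731 = \left(-9453 + 3681\right) + 10731 = -5772 + 10731 = 4959$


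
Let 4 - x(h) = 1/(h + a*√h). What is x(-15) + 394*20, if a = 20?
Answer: 3271861/415 + 4*I*√15/1245 ≈ 7884.0 + 0.012443*I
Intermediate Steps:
x(h) = 4 - 1/(h + 20*√h)
x(-15) + 394*20 = (-1 + 4*(-15) + 80*√(-15))/(-15 + 20*√(-15)) + 394*20 = (-1 - 60 + 80*(I*√15))/(-15 + 20*(I*√15)) + 7880 = (-1 - 60 + 80*I*√15)/(-15 + 20*I*√15) + 7880 = (-61 + 80*I*√15)/(-15 + 20*I*√15) + 7880 = 7880 + (-61 + 80*I*√15)/(-15 + 20*I*√15)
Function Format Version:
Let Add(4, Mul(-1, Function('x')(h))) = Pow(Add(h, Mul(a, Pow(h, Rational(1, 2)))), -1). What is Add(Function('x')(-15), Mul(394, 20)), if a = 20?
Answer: Add(Rational(3271861, 415), Mul(Rational(4, 1245), I, Pow(15, Rational(1, 2)))) ≈ Add(7884.0, Mul(0.012443, I))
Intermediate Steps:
Function('x')(h) = Add(4, Mul(-1, Pow(Add(h, Mul(20, Pow(h, Rational(1, 2)))), -1)))
Add(Function('x')(-15), Mul(394, 20)) = Add(Mul(Pow(Add(-15, Mul(20, Pow(-15, Rational(1, 2)))), -1), Add(-1, Mul(4, -15), Mul(80, Pow(-15, Rational(1, 2))))), Mul(394, 20)) = Add(Mul(Pow(Add(-15, Mul(20, Mul(I, Pow(15, Rational(1, 2))))), -1), Add(-1, -60, Mul(80, Mul(I, Pow(15, Rational(1, 2)))))), 7880) = Add(Mul(Pow(Add(-15, Mul(20, I, Pow(15, Rational(1, 2)))), -1), Add(-1, -60, Mul(80, I, Pow(15, Rational(1, 2))))), 7880) = Add(Mul(Pow(Add(-15, Mul(20, I, Pow(15, Rational(1, 2)))), -1), Add(-61, Mul(80, I, Pow(15, Rational(1, 2))))), 7880) = Add(7880, Mul(Pow(Add(-15, Mul(20, I, Pow(15, Rational(1, 2)))), -1), Add(-61, Mul(80, I, Pow(15, Rational(1, 2))))))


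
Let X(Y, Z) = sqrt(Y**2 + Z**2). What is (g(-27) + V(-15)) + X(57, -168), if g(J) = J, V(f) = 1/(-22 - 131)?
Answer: -4132/153 + 3*sqrt(3497) ≈ 150.40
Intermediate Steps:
V(f) = -1/153 (V(f) = 1/(-153) = -1/153)
(g(-27) + V(-15)) + X(57, -168) = (-27 - 1/153) + sqrt(57**2 + (-168)**2) = -4132/153 + sqrt(3249 + 28224) = -4132/153 + sqrt(31473) = -4132/153 + 3*sqrt(3497)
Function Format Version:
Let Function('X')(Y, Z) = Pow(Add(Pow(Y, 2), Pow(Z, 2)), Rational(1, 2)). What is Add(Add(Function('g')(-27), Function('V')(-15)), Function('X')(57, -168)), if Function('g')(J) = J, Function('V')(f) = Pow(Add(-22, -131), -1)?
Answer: Add(Rational(-4132, 153), Mul(3, Pow(3497, Rational(1, 2)))) ≈ 150.40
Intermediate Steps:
Function('V')(f) = Rational(-1, 153) (Function('V')(f) = Pow(-153, -1) = Rational(-1, 153))
Add(Add(Function('g')(-27), Function('V')(-15)), Function('X')(57, -168)) = Add(Add(-27, Rational(-1, 153)), Pow(Add(Pow(57, 2), Pow(-168, 2)), Rational(1, 2))) = Add(Rational(-4132, 153), Pow(Add(3249, 28224), Rational(1, 2))) = Add(Rational(-4132, 153), Pow(31473, Rational(1, 2))) = Add(Rational(-4132, 153), Mul(3, Pow(3497, Rational(1, 2))))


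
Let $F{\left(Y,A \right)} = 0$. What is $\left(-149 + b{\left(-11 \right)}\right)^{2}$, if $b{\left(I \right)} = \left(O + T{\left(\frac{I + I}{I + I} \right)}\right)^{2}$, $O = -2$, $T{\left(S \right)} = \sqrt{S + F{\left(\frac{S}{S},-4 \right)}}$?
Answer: $21904$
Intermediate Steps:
$T{\left(S \right)} = \sqrt{S}$ ($T{\left(S \right)} = \sqrt{S + 0} = \sqrt{S}$)
$b{\left(I \right)} = 1$ ($b{\left(I \right)} = \left(-2 + \sqrt{\frac{I + I}{I + I}}\right)^{2} = \left(-2 + \sqrt{\frac{2 I}{2 I}}\right)^{2} = \left(-2 + \sqrt{2 I \frac{1}{2 I}}\right)^{2} = \left(-2 + \sqrt{1}\right)^{2} = \left(-2 + 1\right)^{2} = \left(-1\right)^{2} = 1$)
$\left(-149 + b{\left(-11 \right)}\right)^{2} = \left(-149 + 1\right)^{2} = \left(-148\right)^{2} = 21904$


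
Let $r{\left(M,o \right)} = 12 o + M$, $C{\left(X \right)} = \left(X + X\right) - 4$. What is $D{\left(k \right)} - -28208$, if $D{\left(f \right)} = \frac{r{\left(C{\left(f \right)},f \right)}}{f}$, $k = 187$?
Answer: $\frac{5277510}{187} \approx 28222.0$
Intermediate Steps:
$C{\left(X \right)} = -4 + 2 X$ ($C{\left(X \right)} = 2 X - 4 = -4 + 2 X$)
$r{\left(M,o \right)} = M + 12 o$
$D{\left(f \right)} = \frac{-4 + 14 f}{f}$ ($D{\left(f \right)} = \frac{\left(-4 + 2 f\right) + 12 f}{f} = \frac{-4 + 14 f}{f}$)
$D{\left(k \right)} - -28208 = \left(14 - \frac{4}{187}\right) - -28208 = \left(14 - \frac{4}{187}\right) + 28208 = \frac{2614}{187} + 28208 = \frac{5277510}{187}$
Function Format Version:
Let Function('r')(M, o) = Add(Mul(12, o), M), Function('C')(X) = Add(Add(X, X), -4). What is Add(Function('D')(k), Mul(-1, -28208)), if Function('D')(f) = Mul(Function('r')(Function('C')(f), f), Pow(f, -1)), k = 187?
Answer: Rational(5277510, 187) ≈ 28222.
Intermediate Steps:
Function('C')(X) = Add(-4, Mul(2, X)) (Function('C')(X) = Add(Mul(2, X), -4) = Add(-4, Mul(2, X)))
Function('r')(M, o) = Add(M, Mul(12, o))
Function('D')(f) = Mul(Pow(f, -1), Add(-4, Mul(14, f))) (Function('D')(f) = Mul(Add(Add(-4, Mul(2, f)), Mul(12, f)), Pow(f, -1)) = Mul(Add(-4, Mul(14, f)), Pow(f, -1)) = Mul(Pow(f, -1), Add(-4, Mul(14, f))))
Add(Function('D')(k), Mul(-1, -28208)) = Add(Add(14, Mul(-4, Pow(187, -1))), Mul(-1, -28208)) = Add(Add(14, Mul(-4, Rational(1, 187))), 28208) = Add(Add(14, Rational(-4, 187)), 28208) = Add(Rational(2614, 187), 28208) = Rational(5277510, 187)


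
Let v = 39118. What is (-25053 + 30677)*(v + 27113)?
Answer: 372483144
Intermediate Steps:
(-25053 + 30677)*(v + 27113) = (-25053 + 30677)*(39118 + 27113) = 5624*66231 = 372483144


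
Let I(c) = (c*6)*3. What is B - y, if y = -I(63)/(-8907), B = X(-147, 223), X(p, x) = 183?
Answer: 542949/2969 ≈ 182.87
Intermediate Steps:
I(c) = 18*c (I(c) = (6*c)*3 = 18*c)
B = 183
y = 378/2969 (y = -18*63/(-8907) = -1134*(-1)/8907 = -1*(-378/2969) = 378/2969 ≈ 0.12732)
B - y = 183 - 1*378/2969 = 183 - 378/2969 = 542949/2969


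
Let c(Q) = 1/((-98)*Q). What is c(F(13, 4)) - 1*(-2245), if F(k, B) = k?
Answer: 2860129/1274 ≈ 2245.0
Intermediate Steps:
c(Q) = -1/(98*Q)
c(F(13, 4)) - 1*(-2245) = -1/98/13 - 1*(-2245) = -1/98*1/13 + 2245 = -1/1274 + 2245 = 2860129/1274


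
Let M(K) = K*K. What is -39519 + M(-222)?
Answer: 9765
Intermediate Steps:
M(K) = K**2
-39519 + M(-222) = -39519 + (-222)**2 = -39519 + 49284 = 9765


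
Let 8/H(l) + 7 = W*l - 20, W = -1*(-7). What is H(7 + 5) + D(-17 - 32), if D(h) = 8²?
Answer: 3656/57 ≈ 64.140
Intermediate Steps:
W = 7
D(h) = 64
H(l) = 8/(-27 + 7*l) (H(l) = 8/(-7 + (7*l - 20)) = 8/(-7 + (-20 + 7*l)) = 8/(-27 + 7*l))
H(7 + 5) + D(-17 - 32) = 8/(-27 + 7*(7 + 5)) + 64 = 8/(-27 + 7*12) + 64 = 8/(-27 + 84) + 64 = 8/57 + 64 = 3656/57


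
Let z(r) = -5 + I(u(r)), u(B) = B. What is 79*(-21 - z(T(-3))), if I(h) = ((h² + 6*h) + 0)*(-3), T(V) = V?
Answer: -3397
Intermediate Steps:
I(h) = -18*h - 3*h² (I(h) = (h² + 6*h)*(-3) = -18*h - 3*h²)
z(r) = -5 - 3*r*(6 + r)
79*(-21 - z(T(-3))) = 79*(-21 - (-5 - 3*(-3)*(6 - 3))) = 79*(-21 - (-5 - 3*(-3)*3)) = 79*(-21 - (-5 + 27)) = 79*(-21 - 1*22) = 79*(-21 - 22) = 79*(-43) = -3397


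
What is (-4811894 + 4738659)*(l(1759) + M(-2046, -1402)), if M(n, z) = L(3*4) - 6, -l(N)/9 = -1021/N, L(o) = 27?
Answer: -3378184080/1759 ≈ -1.9205e+6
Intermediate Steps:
l(N) = 9189/N (l(N) = -(-9189)/N = 9189/N)
M(n, z) = 21 (M(n, z) = 27 - 6 = 21)
(-4811894 + 4738659)*(l(1759) + M(-2046, -1402)) = (-4811894 + 4738659)*(9189/1759 + 21) = -73235*(9189*(1/1759) + 21) = -73235*(9189/1759 + 21) = -73235*46128/1759 = -3378184080/1759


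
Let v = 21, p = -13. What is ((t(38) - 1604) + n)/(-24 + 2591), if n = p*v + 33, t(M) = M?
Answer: -1806/2567 ≈ -0.70354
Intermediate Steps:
n = -240 (n = -13*21 + 33 = -273 + 33 = -240)
((t(38) - 1604) + n)/(-24 + 2591) = ((38 - 1604) - 240)/(-24 + 2591) = (-1566 - 240)/2567 = -1806*1/2567 = -1806/2567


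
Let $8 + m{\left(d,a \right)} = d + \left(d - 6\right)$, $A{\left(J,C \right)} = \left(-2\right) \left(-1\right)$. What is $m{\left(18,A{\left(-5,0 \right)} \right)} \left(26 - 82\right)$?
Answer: $-1232$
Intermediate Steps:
$A{\left(J,C \right)} = 2$
$m{\left(d,a \right)} = -14 + 2 d$ ($m{\left(d,a \right)} = -8 + \left(d + \left(d - 6\right)\right) = -8 + \left(d + \left(-6 + d\right)\right) = -8 + \left(-6 + 2 d\right) = -14 + 2 d$)
$m{\left(18,A{\left(-5,0 \right)} \right)} \left(26 - 82\right) = \left(-14 + 2 \cdot 18\right) \left(26 - 82\right) = \left(-14 + 36\right) \left(-56\right) = 22 \left(-56\right) = -1232$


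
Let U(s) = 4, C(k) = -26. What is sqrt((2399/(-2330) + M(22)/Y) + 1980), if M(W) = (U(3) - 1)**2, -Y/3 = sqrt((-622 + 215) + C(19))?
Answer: sqrt(2014312881919370 + 7052141100*I*sqrt(433))/1008890 ≈ 44.486 + 0.0016204*I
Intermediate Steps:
Y = -3*I*sqrt(433) (Y = -3*sqrt((-622 + 215) - 26) = -3*sqrt(-407 - 26) = -3*I*sqrt(433) ≈ -62.426*I)
M(W) = 9 (M(W) = (4 - 1)**2 = 3**2 = 9)
sqrt((2399/(-2330) + M(22)/Y) + 1980) = sqrt((2399/(-2330) + 9/((-3*I*sqrt(433)))) + 1980) = sqrt((2399*(-1/2330) + 9*(I*sqrt(433)/1299)) + 1980) = sqrt((-2399/2330 + 3*I*sqrt(433)/433) + 1980) = sqrt(4611001/2330 + 3*I*sqrt(433)/433)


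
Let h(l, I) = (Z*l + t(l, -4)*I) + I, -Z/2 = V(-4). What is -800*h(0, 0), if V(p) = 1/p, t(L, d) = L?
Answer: 0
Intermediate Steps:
Z = 1/2 (Z = -2/(-4) = -2*(-1/4) = 1/2 ≈ 0.50000)
h(l, I) = I + l/2 + I*l (h(l, I) = (l/2 + l*I) + I = (l/2 + I*l) + I = I + l/2 + I*l)
-800*h(0, 0) = -800*(0 + (1/2)*0 + 0*0) = -800*(0 + 0 + 0) = -800*0 = 0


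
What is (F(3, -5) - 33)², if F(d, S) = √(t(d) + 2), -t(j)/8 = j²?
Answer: (33 - I*√70)² ≈ 1019.0 - 552.2*I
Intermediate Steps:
t(j) = -8*j²
F(d, S) = √(2 - 8*d²) (F(d, S) = √(-8*d² + 2) = √(2 - 8*d²))
(F(3, -5) - 33)² = (√(2 - 8*3²) - 33)² = (√(2 - 8*9) - 33)² = (√(2 - 72) - 33)² = (√(-70) - 33)² = (I*√70 - 33)² = (-33 + I*√70)²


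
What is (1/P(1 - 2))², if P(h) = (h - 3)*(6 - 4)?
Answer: 1/64 ≈ 0.015625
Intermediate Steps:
P(h) = -6 + 2*h (P(h) = (-3 + h)*2 = -6 + 2*h)
(1/P(1 - 2))² = (1/(-6 + 2*(1 - 2)))² = (1/(-6 + 2*(-1)))² = (1/(-6 - 2))² = (1/(-8))² = (-⅛)² = 1/64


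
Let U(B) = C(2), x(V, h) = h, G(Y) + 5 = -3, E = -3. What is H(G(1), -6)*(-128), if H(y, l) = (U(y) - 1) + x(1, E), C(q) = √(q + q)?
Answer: 256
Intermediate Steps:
G(Y) = -8 (G(Y) = -5 - 3 = -8)
C(q) = √2*√q (C(q) = √(2*q) = √2*√q)
U(B) = 2 (U(B) = √2*√2 = 2)
H(y, l) = -2 (H(y, l) = (2 - 1) - 3 = 1 - 3 = -2)
H(G(1), -6)*(-128) = -2*(-128) = 256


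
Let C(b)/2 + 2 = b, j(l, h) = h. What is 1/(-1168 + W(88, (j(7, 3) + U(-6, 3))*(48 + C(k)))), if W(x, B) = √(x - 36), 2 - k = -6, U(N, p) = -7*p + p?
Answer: -292/341043 - √13/682086 ≈ -0.00086148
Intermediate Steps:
U(N, p) = -6*p
k = 8 (k = 2 - 1*(-6) = 2 + 6 = 8)
C(b) = -4 + 2*b
W(x, B) = √(-36 + x)
1/(-1168 + W(88, (j(7, 3) + U(-6, 3))*(48 + C(k)))) = 1/(-1168 + √(-36 + 88)) = 1/(-1168 + √52) = 1/(-1168 + 2*√13)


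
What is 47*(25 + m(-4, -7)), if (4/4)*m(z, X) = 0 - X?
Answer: 1504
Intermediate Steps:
m(z, X) = -X (m(z, X) = 0 - X = -X)
47*(25 + m(-4, -7)) = 47*(25 - 1*(-7)) = 47*(25 + 7) = 47*32 = 1504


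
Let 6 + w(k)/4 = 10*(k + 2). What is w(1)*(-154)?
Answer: -14784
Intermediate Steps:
w(k) = 56 + 40*k (w(k) = -24 + 4*(10*(k + 2)) = -24 + 4*(10*(2 + k)) = -24 + 4*(20 + 10*k) = -24 + (80 + 40*k) = 56 + 40*k)
w(1)*(-154) = (56 + 40*1)*(-154) = (56 + 40)*(-154) = 96*(-154) = -14784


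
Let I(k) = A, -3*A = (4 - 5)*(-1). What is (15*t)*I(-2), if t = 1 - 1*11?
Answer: 50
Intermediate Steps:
A = -⅓ (A = -(4 - 5)*(-1)/3 = -(-1)*(-1)/3 = -⅓*1 = -⅓ ≈ -0.33333)
I(k) = -⅓
t = -10 (t = 1 - 11 = -10)
(15*t)*I(-2) = (15*(-10))*(-⅓) = -150*(-⅓) = 50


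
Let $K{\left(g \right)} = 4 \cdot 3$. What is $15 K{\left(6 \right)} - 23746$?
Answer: $-23566$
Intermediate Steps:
$K{\left(g \right)} = 12$
$15 K{\left(6 \right)} - 23746 = 15 \cdot 12 - 23746 = 180 - 23746 = -23566$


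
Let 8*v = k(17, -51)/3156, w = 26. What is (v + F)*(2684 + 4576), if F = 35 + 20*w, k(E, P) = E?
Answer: 8477657485/2104 ≈ 4.0293e+6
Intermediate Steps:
v = 17/25248 (v = (17/3156)/8 = (17*(1/3156))/8 = (⅛)*(17/3156) = 17/25248 ≈ 0.00067332)
F = 555 (F = 35 + 20*26 = 35 + 520 = 555)
(v + F)*(2684 + 4576) = (17/25248 + 555)*(2684 + 4576) = (14012657/25248)*7260 = 8477657485/2104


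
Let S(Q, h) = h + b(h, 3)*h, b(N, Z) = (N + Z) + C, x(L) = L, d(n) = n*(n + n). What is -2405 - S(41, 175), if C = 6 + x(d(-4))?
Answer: -40380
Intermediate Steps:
d(n) = 2*n² (d(n) = n*(2*n) = 2*n²)
C = 38 (C = 6 + 2*(-4)² = 6 + 2*16 = 6 + 32 = 38)
b(N, Z) = 38 + N + Z (b(N, Z) = (N + Z) + 38 = 38 + N + Z)
S(Q, h) = h + h*(41 + h) (S(Q, h) = h + (38 + h + 3)*h = h + (41 + h)*h = h + h*(41 + h))
-2405 - S(41, 175) = -2405 - 175*(42 + 175) = -2405 - 175*217 = -2405 - 1*37975 = -2405 - 37975 = -40380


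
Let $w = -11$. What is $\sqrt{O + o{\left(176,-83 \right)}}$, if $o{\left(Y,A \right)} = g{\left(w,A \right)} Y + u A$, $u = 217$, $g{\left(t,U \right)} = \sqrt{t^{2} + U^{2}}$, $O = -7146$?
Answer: $\sqrt{-25157 + 176 \sqrt{7010}} \approx 102.08 i$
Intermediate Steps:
$g{\left(t,U \right)} = \sqrt{U^{2} + t^{2}}$
$o{\left(Y,A \right)} = 217 A + Y \sqrt{121 + A^{2}}$ ($o{\left(Y,A \right)} = \sqrt{A^{2} + \left(-11\right)^{2}} Y + 217 A = \sqrt{A^{2} + 121} Y + 217 A = \sqrt{121 + A^{2}} Y + 217 A = Y \sqrt{121 + A^{2}} + 217 A = 217 A + Y \sqrt{121 + A^{2}}$)
$\sqrt{O + o{\left(176,-83 \right)}} = \sqrt{-7146 + \left(217 \left(-83\right) + 176 \sqrt{121 + \left(-83\right)^{2}}\right)} = \sqrt{-7146 - \left(18011 - 176 \sqrt{121 + 6889}\right)} = \sqrt{-7146 - \left(18011 - 176 \sqrt{7010}\right)} = \sqrt{-25157 + 176 \sqrt{7010}}$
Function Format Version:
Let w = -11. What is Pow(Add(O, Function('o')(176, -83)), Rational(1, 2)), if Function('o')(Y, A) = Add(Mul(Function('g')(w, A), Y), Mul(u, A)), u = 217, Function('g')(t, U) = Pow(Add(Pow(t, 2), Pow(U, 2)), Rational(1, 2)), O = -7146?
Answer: Pow(Add(-25157, Mul(176, Pow(7010, Rational(1, 2)))), Rational(1, 2)) ≈ Mul(102.08, I)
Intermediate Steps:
Function('g')(t, U) = Pow(Add(Pow(U, 2), Pow(t, 2)), Rational(1, 2))
Function('o')(Y, A) = Add(Mul(217, A), Mul(Y, Pow(Add(121, Pow(A, 2)), Rational(1, 2)))) (Function('o')(Y, A) = Add(Mul(Pow(Add(Pow(A, 2), Pow(-11, 2)), Rational(1, 2)), Y), Mul(217, A)) = Add(Mul(Pow(Add(Pow(A, 2), 121), Rational(1, 2)), Y), Mul(217, A)) = Add(Mul(Pow(Add(121, Pow(A, 2)), Rational(1, 2)), Y), Mul(217, A)) = Add(Mul(Y, Pow(Add(121, Pow(A, 2)), Rational(1, 2))), Mul(217, A)) = Add(Mul(217, A), Mul(Y, Pow(Add(121, Pow(A, 2)), Rational(1, 2)))))
Pow(Add(O, Function('o')(176, -83)), Rational(1, 2)) = Pow(Add(-7146, Add(Mul(217, -83), Mul(176, Pow(Add(121, Pow(-83, 2)), Rational(1, 2))))), Rational(1, 2)) = Pow(Add(-7146, Add(-18011, Mul(176, Pow(Add(121, 6889), Rational(1, 2))))), Rational(1, 2)) = Pow(Add(-7146, Add(-18011, Mul(176, Pow(7010, Rational(1, 2))))), Rational(1, 2)) = Pow(Add(-25157, Mul(176, Pow(7010, Rational(1, 2)))), Rational(1, 2))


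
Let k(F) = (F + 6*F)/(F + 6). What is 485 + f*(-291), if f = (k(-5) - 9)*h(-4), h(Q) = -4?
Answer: -50731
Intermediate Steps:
k(F) = 7*F/(6 + F) (k(F) = (7*F)/(6 + F) = 7*F/(6 + F))
f = 176 (f = (7*(-5)/(6 - 5) - 9)*(-4) = (7*(-5)/1 - 9)*(-4) = (7*(-5)*1 - 9)*(-4) = (-35 - 9)*(-4) = -44*(-4) = 176)
485 + f*(-291) = 485 + 176*(-291) = 485 - 51216 = -50731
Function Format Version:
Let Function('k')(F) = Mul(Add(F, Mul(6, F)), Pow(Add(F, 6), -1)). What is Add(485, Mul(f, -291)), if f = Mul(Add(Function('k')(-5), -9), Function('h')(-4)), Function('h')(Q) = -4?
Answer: -50731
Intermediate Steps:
Function('k')(F) = Mul(7, F, Pow(Add(6, F), -1)) (Function('k')(F) = Mul(Mul(7, F), Pow(Add(6, F), -1)) = Mul(7, F, Pow(Add(6, F), -1)))
f = 176 (f = Mul(Add(Mul(7, -5, Pow(Add(6, -5), -1)), -9), -4) = Mul(Add(Mul(7, -5, Pow(1, -1)), -9), -4) = Mul(Add(Mul(7, -5, 1), -9), -4) = Mul(Add(-35, -9), -4) = Mul(-44, -4) = 176)
Add(485, Mul(f, -291)) = Add(485, Mul(176, -291)) = Add(485, -51216) = -50731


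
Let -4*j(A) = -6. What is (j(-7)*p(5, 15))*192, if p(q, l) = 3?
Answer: 864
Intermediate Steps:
j(A) = 3/2 (j(A) = -1/4*(-6) = 3/2)
(j(-7)*p(5, 15))*192 = ((3/2)*3)*192 = (9/2)*192 = 864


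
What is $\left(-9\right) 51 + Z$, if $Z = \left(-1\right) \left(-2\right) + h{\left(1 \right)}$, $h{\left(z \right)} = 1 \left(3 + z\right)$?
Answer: $-453$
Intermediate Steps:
$h{\left(z \right)} = 3 + z$
$Z = 6$ ($Z = \left(-1\right) \left(-2\right) + \left(3 + 1\right) = 2 + 4 = 6$)
$\left(-9\right) 51 + Z = \left(-9\right) 51 + 6 = -459 + 6 = -453$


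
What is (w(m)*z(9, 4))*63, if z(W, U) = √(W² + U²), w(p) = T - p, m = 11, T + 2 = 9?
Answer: -252*√97 ≈ -2481.9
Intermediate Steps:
T = 7 (T = -2 + 9 = 7)
w(p) = 7 - p
z(W, U) = √(U² + W²)
(w(m)*z(9, 4))*63 = ((7 - 1*11)*√(4² + 9²))*63 = ((7 - 11)*√(16 + 81))*63 = -4*√97*63 = -252*√97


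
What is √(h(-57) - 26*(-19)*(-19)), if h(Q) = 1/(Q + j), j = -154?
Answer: I*√417874317/211 ≈ 96.881*I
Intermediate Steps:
h(Q) = 1/(-154 + Q) (h(Q) = 1/(Q - 154) = 1/(-154 + Q))
√(h(-57) - 26*(-19)*(-19)) = √(1/(-154 - 57) - 26*(-19)*(-19)) = √(1/(-211) + 494*(-19)) = √(-1/211 - 9386) = √(-1980447/211) = I*√417874317/211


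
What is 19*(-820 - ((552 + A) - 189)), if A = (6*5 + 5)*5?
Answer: -25802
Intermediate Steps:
A = 175 (A = (30 + 5)*5 = 35*5 = 175)
19*(-820 - ((552 + A) - 189)) = 19*(-820 - ((552 + 175) - 189)) = 19*(-820 - (727 - 189)) = 19*(-820 - 1*538) = 19*(-820 - 538) = 19*(-1358) = -25802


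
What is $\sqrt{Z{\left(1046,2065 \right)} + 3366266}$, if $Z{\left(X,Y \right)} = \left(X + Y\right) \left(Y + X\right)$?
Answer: $\sqrt{13044587} \approx 3611.7$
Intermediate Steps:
$Z{\left(X,Y \right)} = \left(X + Y\right)^{2}$ ($Z{\left(X,Y \right)} = \left(X + Y\right) \left(X + Y\right) = \left(X + Y\right)^{2}$)
$\sqrt{Z{\left(1046,2065 \right)} + 3366266} = \sqrt{\left(1046 + 2065\right)^{2} + 3366266} = \sqrt{3111^{2} + 3366266} = \sqrt{9678321 + 3366266} = \sqrt{13044587}$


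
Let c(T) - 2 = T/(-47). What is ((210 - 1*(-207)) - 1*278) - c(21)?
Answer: 6460/47 ≈ 137.45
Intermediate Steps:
c(T) = 2 - T/47 (c(T) = 2 + T/(-47) = 2 + T*(-1/47) = 2 - T/47)
((210 - 1*(-207)) - 1*278) - c(21) = ((210 - 1*(-207)) - 1*278) - (2 - 1/47*21) = ((210 + 207) - 278) - (2 - 21/47) = (417 - 278) - 1*73/47 = 139 - 73/47 = 6460/47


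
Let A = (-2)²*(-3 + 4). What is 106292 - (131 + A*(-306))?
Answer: 107385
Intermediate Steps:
A = 4 (A = 4*1 = 4)
106292 - (131 + A*(-306)) = 106292 - (131 + 4*(-306)) = 106292 - (131 - 1224) = 106292 - 1*(-1093) = 106292 + 1093 = 107385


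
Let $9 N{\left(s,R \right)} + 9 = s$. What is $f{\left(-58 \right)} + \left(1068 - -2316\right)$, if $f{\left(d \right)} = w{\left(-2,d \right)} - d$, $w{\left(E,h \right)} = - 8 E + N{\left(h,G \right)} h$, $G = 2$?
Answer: $\frac{35008}{9} \approx 3889.8$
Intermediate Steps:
$N{\left(s,R \right)} = -1 + \frac{s}{9}$
$w{\left(E,h \right)} = - 8 E + h \left(-1 + \frac{h}{9}\right)$ ($w{\left(E,h \right)} = - 8 E + \left(-1 + \frac{h}{9}\right) h = - 8 E + h \left(-1 + \frac{h}{9}\right)$)
$f{\left(d \right)} = 16 - d + \frac{d \left(-9 + d\right)}{9}$ ($f{\left(d \right)} = \left(\left(-8\right) \left(-2\right) + \frac{d \left(-9 + d\right)}{9}\right) - d = \left(16 + \frac{d \left(-9 + d\right)}{9}\right) - d = 16 - d + \frac{d \left(-9 + d\right)}{9}$)
$f{\left(-58 \right)} + \left(1068 - -2316\right) = \left(16 - -116 + \frac{\left(-58\right)^{2}}{9}\right) + \left(1068 - -2316\right) = \left(16 + 116 + \frac{1}{9} \cdot 3364\right) + \left(1068 + 2316\right) = \left(16 + 116 + \frac{3364}{9}\right) + 3384 = \frac{4552}{9} + 3384 = \frac{35008}{9}$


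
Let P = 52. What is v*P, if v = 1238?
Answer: 64376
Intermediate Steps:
v*P = 1238*52 = 64376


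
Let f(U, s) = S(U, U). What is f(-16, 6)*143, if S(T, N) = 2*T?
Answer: -4576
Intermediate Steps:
f(U, s) = 2*U
f(-16, 6)*143 = (2*(-16))*143 = -32*143 = -4576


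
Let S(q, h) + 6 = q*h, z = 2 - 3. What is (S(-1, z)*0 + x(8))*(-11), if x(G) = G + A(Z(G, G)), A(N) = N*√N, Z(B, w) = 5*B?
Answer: -88 - 880*√10 ≈ -2870.8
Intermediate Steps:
A(N) = N^(3/2)
z = -1
S(q, h) = -6 + h*q (S(q, h) = -6 + q*h = -6 + h*q)
x(G) = G + 5*√5*G^(3/2) (x(G) = G + (5*G)^(3/2) = G + 5*√5*G^(3/2))
(S(-1, z)*0 + x(8))*(-11) = ((-6 - 1*(-1))*0 + (8 + 5*√5*8^(3/2)))*(-11) = ((-6 + 1)*0 + (8 + 5*√5*(16*√2)))*(-11) = (-5*0 + (8 + 80*√10))*(-11) = (0 + (8 + 80*√10))*(-11) = (8 + 80*√10)*(-11) = -88 - 880*√10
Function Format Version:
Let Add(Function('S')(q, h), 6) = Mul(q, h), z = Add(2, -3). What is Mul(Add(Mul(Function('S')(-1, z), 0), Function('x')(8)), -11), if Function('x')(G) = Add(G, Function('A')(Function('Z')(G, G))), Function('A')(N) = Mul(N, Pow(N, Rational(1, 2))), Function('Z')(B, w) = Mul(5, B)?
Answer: Add(-88, Mul(-880, Pow(10, Rational(1, 2)))) ≈ -2870.8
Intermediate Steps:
Function('A')(N) = Pow(N, Rational(3, 2))
z = -1
Function('S')(q, h) = Add(-6, Mul(h, q)) (Function('S')(q, h) = Add(-6, Mul(q, h)) = Add(-6, Mul(h, q)))
Function('x')(G) = Add(G, Mul(5, Pow(5, Rational(1, 2)), Pow(G, Rational(3, 2)))) (Function('x')(G) = Add(G, Pow(Mul(5, G), Rational(3, 2))) = Add(G, Mul(5, Pow(5, Rational(1, 2)), Pow(G, Rational(3, 2)))))
Mul(Add(Mul(Function('S')(-1, z), 0), Function('x')(8)), -11) = Mul(Add(Mul(Add(-6, Mul(-1, -1)), 0), Add(8, Mul(5, Pow(5, Rational(1, 2)), Pow(8, Rational(3, 2))))), -11) = Mul(Add(Mul(Add(-6, 1), 0), Add(8, Mul(5, Pow(5, Rational(1, 2)), Mul(16, Pow(2, Rational(1, 2)))))), -11) = Mul(Add(Mul(-5, 0), Add(8, Mul(80, Pow(10, Rational(1, 2))))), -11) = Mul(Add(0, Add(8, Mul(80, Pow(10, Rational(1, 2))))), -11) = Mul(Add(8, Mul(80, Pow(10, Rational(1, 2)))), -11) = Add(-88, Mul(-880, Pow(10, Rational(1, 2))))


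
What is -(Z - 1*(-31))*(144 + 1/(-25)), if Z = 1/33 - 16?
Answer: -1785104/825 ≈ -2163.8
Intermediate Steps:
Z = -527/33 (Z = 1/33 - 16 = -527/33 ≈ -15.970)
-(Z - 1*(-31))*(144 + 1/(-25)) = -(-527/33 - 1*(-31))*(144 + 1/(-25)) = -(-527/33 + 31)*(144 - 1/25) = -496*3599/(33*25) = -1*1785104/825 = -1785104/825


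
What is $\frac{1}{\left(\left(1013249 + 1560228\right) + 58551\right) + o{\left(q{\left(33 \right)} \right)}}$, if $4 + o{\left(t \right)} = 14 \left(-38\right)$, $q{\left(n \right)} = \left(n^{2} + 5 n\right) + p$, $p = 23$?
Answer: $\frac{1}{2631492} \approx 3.8001 \cdot 10^{-7}$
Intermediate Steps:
$q{\left(n \right)} = 23 + n^{2} + 5 n$ ($q{\left(n \right)} = \left(n^{2} + 5 n\right) + 23 = 23 + n^{2} + 5 n$)
$o{\left(t \right)} = -536$ ($o{\left(t \right)} = -4 + 14 \left(-38\right) = -4 - 532 = -536$)
$\frac{1}{\left(\left(1013249 + 1560228\right) + 58551\right) + o{\left(q{\left(33 \right)} \right)}} = \frac{1}{\left(\left(1013249 + 1560228\right) + 58551\right) - 536} = \frac{1}{\left(2573477 + 58551\right) - 536} = \frac{1}{2632028 - 536} = \frac{1}{2631492}$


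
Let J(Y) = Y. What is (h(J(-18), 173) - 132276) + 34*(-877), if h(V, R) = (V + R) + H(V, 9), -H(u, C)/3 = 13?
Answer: -161978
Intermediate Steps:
H(u, C) = -39 (H(u, C) = -3*13 = -39)
h(V, R) = -39 + R + V (h(V, R) = (V + R) - 39 = (R + V) - 39 = -39 + R + V)
(h(J(-18), 173) - 132276) + 34*(-877) = ((-39 + 173 - 18) - 132276) + 34*(-877) = (116 - 132276) - 29818 = -132160 - 29818 = -161978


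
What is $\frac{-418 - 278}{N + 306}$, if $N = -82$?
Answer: $- \frac{87}{28} \approx -3.1071$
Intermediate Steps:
$\frac{-418 - 278}{N + 306} = \frac{-418 - 278}{-82 + 306} = - \frac{696}{224} = \left(-696\right) \frac{1}{224} = - \frac{87}{28}$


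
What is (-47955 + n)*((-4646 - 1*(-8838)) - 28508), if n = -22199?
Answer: 1705864664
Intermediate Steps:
(-47955 + n)*((-4646 - 1*(-8838)) - 28508) = (-47955 - 22199)*((-4646 - 1*(-8838)) - 28508) = -70154*((-4646 + 8838) - 28508) = -70154*(4192 - 28508) = -70154*(-24316) = 1705864664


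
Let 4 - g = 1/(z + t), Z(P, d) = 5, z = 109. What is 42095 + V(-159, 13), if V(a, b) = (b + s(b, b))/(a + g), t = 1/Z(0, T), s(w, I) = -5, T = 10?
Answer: 3562705957/84635 ≈ 42095.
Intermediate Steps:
t = ⅕ (t = 1/5 = ⅕ ≈ 0.20000)
g = 2179/546 (g = 4 - 1/(109 + ⅕) = 4 - 1/546/5 = 4 - 1*5/546 = 4 - 5/546 = 2179/546 ≈ 3.9908)
V(a, b) = (-5 + b)/(2179/546 + a) (V(a, b) = (b - 5)/(a + 2179/546) = (-5 + b)/(2179/546 + a))
42095 + V(-159, 13) = 42095 + 546*(-5 + 13)/(2179 + 546*(-159)) = 42095 + 546*8/(2179 - 86814) = 42095 + 546*8/(-84635) = 42095 + 546*(-1/84635)*8 = 42095 - 4368/84635 = 3562705957/84635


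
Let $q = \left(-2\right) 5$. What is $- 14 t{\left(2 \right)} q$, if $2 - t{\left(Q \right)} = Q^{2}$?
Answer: $-280$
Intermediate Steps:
$t{\left(Q \right)} = 2 - Q^{2}$
$q = -10$
$- 14 t{\left(2 \right)} q = - 14 \left(2 - 2^{2}\right) \left(-10\right) = - 14 \left(2 - 4\right) \left(-10\right) = \left(-14\right) \left(-2\right) \left(-10\right) = 28 \left(-10\right) = -280$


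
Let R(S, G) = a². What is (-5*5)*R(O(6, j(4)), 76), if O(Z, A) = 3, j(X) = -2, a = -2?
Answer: -100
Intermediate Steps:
R(S, G) = 4 (R(S, G) = (-2)² = 4)
(-5*5)*R(O(6, j(4)), 76) = -5*5*4 = -25*4 = -100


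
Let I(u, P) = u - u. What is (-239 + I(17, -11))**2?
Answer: 57121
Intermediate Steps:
I(u, P) = 0
(-239 + I(17, -11))**2 = (-239 + 0)**2 = (-239)**2 = 57121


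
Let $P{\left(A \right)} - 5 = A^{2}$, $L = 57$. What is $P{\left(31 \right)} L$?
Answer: $55062$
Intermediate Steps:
$P{\left(A \right)} = 5 + A^{2}$
$P{\left(31 \right)} L = \left(5 + 31^{2}\right) 57 = \left(5 + 961\right) 57 = 966 \cdot 57 = 55062$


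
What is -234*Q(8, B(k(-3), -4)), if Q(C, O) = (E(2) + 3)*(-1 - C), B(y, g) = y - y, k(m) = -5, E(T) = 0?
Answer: 6318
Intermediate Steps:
B(y, g) = 0
Q(C, O) = -3 - 3*C (Q(C, O) = (0 + 3)*(-1 - C) = 3*(-1 - C) = -3 - 3*C)
-234*Q(8, B(k(-3), -4)) = -234*(-3 - 3*8) = -234*(-3 - 24) = -234*(-27) = 6318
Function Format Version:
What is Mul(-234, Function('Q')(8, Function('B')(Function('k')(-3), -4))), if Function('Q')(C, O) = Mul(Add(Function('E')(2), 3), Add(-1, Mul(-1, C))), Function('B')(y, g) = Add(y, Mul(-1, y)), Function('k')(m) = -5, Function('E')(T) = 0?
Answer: 6318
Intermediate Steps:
Function('B')(y, g) = 0
Function('Q')(C, O) = Add(-3, Mul(-3, C)) (Function('Q')(C, O) = Mul(Add(0, 3), Add(-1, Mul(-1, C))) = Mul(3, Add(-1, Mul(-1, C))) = Add(-3, Mul(-3, C)))
Mul(-234, Function('Q')(8, Function('B')(Function('k')(-3), -4))) = Mul(-234, Add(-3, Mul(-3, 8))) = Mul(-234, Add(-3, -24)) = Mul(-234, -27) = 6318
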